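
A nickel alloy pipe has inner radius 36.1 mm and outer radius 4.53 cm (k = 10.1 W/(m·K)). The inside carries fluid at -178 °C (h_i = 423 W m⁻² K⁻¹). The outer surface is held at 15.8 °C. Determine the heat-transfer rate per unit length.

Series thermal resistances, inner to outer:
  R'_conv,in = 1/(2πr h) = 1/(2π·0.0361·423) = 0.01042 m·K/W
  R'_nickel alloy = ln(0.0453/0.0361)/(2πk) = 0.2270/(2π·10.1) = 0.003577 m·K/W
ΣR = 0.01042 + 0.003577 = 0.01400 m·K/W
Q' = ΔT/ΣR = (-178 °C − 15.8 °C)/0.01400 = -13800 W/m
(Negative Q' ⇒ heat flows inward; heat gain = 13800 W/m.)

Q' = 13.8 kW/m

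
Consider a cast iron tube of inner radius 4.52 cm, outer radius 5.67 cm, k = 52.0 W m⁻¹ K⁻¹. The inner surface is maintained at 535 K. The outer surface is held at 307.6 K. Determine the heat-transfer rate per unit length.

Q' = 2πk·ΔT/ln(r₂/r₁) = 2π × 52.0 × 227.4 / ln(0.0567/0.0452) = 3.28×10^5 W/m

Q' = 3.28×10^5 W/m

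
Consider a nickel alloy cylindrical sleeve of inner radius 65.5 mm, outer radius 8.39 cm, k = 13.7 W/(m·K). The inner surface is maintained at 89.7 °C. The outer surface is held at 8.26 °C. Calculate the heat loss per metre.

Q' = 2πk·ΔT/ln(r₂/r₁) = 2π × 13.7 × 81.44 / ln(0.0839/0.0655) = 28300 W/m

Q' = 28.3 kW/m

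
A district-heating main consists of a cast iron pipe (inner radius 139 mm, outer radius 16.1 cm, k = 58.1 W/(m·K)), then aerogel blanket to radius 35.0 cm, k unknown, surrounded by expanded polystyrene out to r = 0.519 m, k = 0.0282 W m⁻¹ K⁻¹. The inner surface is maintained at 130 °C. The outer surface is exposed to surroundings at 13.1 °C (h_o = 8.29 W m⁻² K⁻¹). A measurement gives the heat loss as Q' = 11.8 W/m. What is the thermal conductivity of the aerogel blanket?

ΣR = ΔT/Q' = |130 − 13.1|/11.8 = 9.907 m·K/W
Known resistances:
  R'_cast iron = ln(0.161/0.139)/(2πk) = 0.1469/(2π·58.1) = 4.025×10^-4 m·K/W
  R'_expanded polystyrene = ln(0.519/0.350)/(2πk) = 0.3940/(2π·0.0282) = 2.223 m·K/W
  R'_conv,out = 1/(2πr h) = 1/(2π·0.519·8.29) = 0.03699 m·K/W
R_aerogel blanket = ΣR − ΣR_known = 9.907 − 2.260 = 7.647 m·K/W
ln(r₂/r₁)/(2πk) = 7.647 ⇒ k = 0.7765/(2π·7.647) = 0.0162 W/m·K

k = 0.0162 W/m·K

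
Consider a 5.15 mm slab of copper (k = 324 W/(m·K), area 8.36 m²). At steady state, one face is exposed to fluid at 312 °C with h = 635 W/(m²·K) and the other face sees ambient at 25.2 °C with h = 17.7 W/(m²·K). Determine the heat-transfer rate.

Q = 41300 W

Resistance network (inner→outer):
  R_conv,in = 1/(hA) = 1/(635·8.36) = 1.884×10^-4 K/W
  R_copper = L/(kA) = 0.00515/(324·8.36) = 1.901×10^-6 K/W
  R_conv,out = 1/(hA) = 1/(17.7·8.36) = 0.006758 K/W
ΣR = 1.884×10^-4 + 1.901×10^-6 + 0.006758 = 0.006948 K/W
Q = ΔT/ΣR = (312 °C − 25.2 °C)/0.006948 = 41300 W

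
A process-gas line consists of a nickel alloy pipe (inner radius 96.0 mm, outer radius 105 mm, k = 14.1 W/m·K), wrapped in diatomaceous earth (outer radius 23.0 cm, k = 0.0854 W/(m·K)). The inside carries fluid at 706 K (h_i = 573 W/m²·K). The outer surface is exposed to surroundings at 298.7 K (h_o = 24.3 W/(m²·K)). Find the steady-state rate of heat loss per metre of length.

Q' = 273 W/m

Treat each layer as a resistance in series:
  R'_conv,in = 1/(2πr h) = 1/(2π·0.0960·573) = 0.002893 m·K/W
  R'_nickel alloy = ln(0.105/0.0960)/(2πk) = 0.08961/(2π·14.1) = 0.001012 m·K/W
  R'_diatomaceous earth = ln(0.230/0.105)/(2πk) = 0.7841/(2π·0.0854) = 1.461 m·K/W
  R'_conv,out = 1/(2πr h) = 1/(2π·0.230·24.3) = 0.02848 m·K/W
ΣR = 0.002893 + 0.001012 + 1.461 + 0.02848 = 1.493 m·K/W
Q' = ΔT/ΣR = (706 K − 298.7 K)/1.493 = 273 W/m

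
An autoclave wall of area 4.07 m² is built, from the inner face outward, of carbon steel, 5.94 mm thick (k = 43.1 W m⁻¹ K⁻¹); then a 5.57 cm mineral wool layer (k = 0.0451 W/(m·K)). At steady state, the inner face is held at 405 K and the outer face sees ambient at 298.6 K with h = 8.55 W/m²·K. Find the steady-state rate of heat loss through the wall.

Q = 320 W

Series thermal resistances, inner to outer:
  R_carbon steel = L/(kA) = 0.00594/(43.1·4.07) = 3.386×10^-5 K/W
  R_mineral wool = L/(kA) = 0.0557/(0.0451·4.07) = 0.3034 K/W
  R_conv,out = 1/(hA) = 1/(8.55·4.07) = 0.02874 K/W
ΣR = 3.386×10^-5 + 0.3034 + 0.02874 = 0.3322 K/W
Q = ΔT/ΣR = (405 K − 298.6 K)/0.3322 = 320 W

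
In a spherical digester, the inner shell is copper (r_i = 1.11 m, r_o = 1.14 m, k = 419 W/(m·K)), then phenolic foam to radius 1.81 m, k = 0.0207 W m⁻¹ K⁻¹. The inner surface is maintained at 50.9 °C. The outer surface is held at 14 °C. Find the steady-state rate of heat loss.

Series thermal resistances, inner to outer:
  R_copper = (1/1.11 − 1/1.14)/(4πk) = 0.02371/(4π·419) = 4.503×10^-6 K/W
  R_phenolic foam = (1/1.14 − 1/1.81)/(4πk) = 0.3247/(4π·0.0207) = 1.248 K/W
ΣR = 4.503×10^-6 + 1.248 = 1.248 K/W
Q = ΔT/ΣR = (50.9 °C − 14 °C)/1.248 = 29.6 W

Q = 29.6 W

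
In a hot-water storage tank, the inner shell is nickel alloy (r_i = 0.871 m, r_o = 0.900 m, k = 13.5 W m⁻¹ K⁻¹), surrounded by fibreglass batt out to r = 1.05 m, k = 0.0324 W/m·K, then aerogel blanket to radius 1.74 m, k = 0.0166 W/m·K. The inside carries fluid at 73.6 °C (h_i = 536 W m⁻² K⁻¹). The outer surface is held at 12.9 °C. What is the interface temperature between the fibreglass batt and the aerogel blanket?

Series thermal resistances, inner to outer:
  R_conv,in = 1/(4πr²h) = 1/(4π·0.871²·536) = 1.957×10^-4 K/W
  R_nickel alloy = (1/0.871 − 1/0.900)/(4πk) = 0.03699/(4π·13.5) = 2.181×10^-4 K/W
  R_fibreglass batt = (1/0.900 − 1/1.05)/(4πk) = 0.1587/(4π·0.0324) = 0.3899 K/W
  R_aerogel blanket = (1/1.05 − 1/1.74)/(4πk) = 0.3777/(4π·0.0166) = 1.810 K/W
ΣR = 1.957×10^-4 + 2.181×10^-4 + 0.3899 + 1.810 = 2.200 K/W
Q = ΔT/ΣR = (73.6 °C − 12.9 °C)/2.200 = 27.59 W
From the inner boundary to the fibreglass batt/aerogel blanket interface, ΣR_partial = 0.3903 K/W.
T_interface = T_in − Q·ΣR_partial = 73.6 °C − (27.59)(0.3903) = 62.8 °C

T = 62.8 °C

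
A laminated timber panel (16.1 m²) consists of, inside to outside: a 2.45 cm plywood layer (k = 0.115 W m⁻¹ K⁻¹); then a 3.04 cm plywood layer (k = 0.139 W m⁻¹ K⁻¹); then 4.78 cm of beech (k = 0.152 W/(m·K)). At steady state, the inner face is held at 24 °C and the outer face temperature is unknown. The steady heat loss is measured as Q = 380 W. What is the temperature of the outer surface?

T_out = 6.39 °C

Sum the resistances:
  R_plywood = L/(kA) = 0.0245/(0.115·16.1) = 0.01323 K/W
  R_plywood = L/(kA) = 0.0304/(0.139·16.1) = 0.01358 K/W
  R_beech = L/(kA) = 0.0478/(0.152·16.1) = 0.01953 K/W
ΣR = 0.04635 K/W
ΔT = Q·ΣR = 380 × 0.04635 = 17.61 K
Heat flows outward, so T_out = T_in − ΔT = 24 − 17.61 = 6.39 °C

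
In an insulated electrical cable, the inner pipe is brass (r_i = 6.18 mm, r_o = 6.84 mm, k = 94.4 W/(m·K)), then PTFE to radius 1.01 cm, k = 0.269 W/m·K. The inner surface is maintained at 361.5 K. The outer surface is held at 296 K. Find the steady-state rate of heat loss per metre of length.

Q' = 284 W/m

Series thermal resistances, inner to outer:
  R'_brass = ln(0.00684/0.00618)/(2πk) = 0.1015/(2π·94.4) = 1.711×10^-4 m·K/W
  R'_PTFE = ln(0.0101/0.00684)/(2πk) = 0.3897/(2π·0.269) = 0.2306 m·K/W
ΣR = 1.711×10^-4 + 0.2306 = 0.2308 m·K/W
Q' = ΔT/ΣR = (361.5 K − 296 K)/0.2308 = 284 W/m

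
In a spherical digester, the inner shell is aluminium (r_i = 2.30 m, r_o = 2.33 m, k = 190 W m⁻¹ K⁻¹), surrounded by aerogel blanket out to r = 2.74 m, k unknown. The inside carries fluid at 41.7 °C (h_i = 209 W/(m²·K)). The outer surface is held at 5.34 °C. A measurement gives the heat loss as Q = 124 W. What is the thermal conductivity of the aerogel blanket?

k = 0.0174 W/m·K

ΣR = ΔT/Q = |41.7 − 5.34|/124 = 0.2932 K/W
Known resistances:
  R_conv,in = 1/(4πr²h) = 1/(4π·2.30²·209) = 7.198×10^-5 K/W
  R_aluminium = (1/2.30 − 1/2.33)/(4πk) = 0.005598/(4π·190) = 2.345×10^-6 K/W
R_aerogel blanket = ΣR − ΣR_known = 0.2932 − 7.433×10^-5 = 0.2931 K/W
(1/r₁−1/r₂)/(4πk) = 0.2931 ⇒ k = 0.06422/(4π·0.2931) = 0.0174 W/m·K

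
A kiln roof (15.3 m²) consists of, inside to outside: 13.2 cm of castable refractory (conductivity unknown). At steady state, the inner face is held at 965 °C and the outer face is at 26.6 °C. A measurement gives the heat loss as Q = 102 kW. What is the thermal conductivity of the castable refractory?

k = 0.938 W/m·K

ΣR = ΔT/Q = |965 − 26.6|/1.02×10^5 = 0.009200 K/W
L/(kA) = 0.009200 ⇒ k = 0.132/(0.009200·15.3) = 0.938 W/m·K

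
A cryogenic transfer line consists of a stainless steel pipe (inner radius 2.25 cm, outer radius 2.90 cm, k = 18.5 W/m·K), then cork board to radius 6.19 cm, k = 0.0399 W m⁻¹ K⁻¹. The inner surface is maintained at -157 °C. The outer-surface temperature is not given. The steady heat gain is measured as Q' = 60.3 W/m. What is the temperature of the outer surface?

Sum the resistances:
  R'_stainless steel = ln(0.0290/0.0225)/(2πk) = 0.2538/(2π·18.5) = 0.002183 m·K/W
  R'_cork board = ln(0.0619/0.0290)/(2πk) = 0.7582/(2π·0.0399) = 3.024 m·K/W
ΣR = 3.027 m·K/W
ΔT = Q'·ΣR = 60.3 × 3.027 = 182.5 K
Heat flows inward, so T_out = T_in + ΔT = -157 + 182.5 = 25.5 °C

T_out = 25.5 °C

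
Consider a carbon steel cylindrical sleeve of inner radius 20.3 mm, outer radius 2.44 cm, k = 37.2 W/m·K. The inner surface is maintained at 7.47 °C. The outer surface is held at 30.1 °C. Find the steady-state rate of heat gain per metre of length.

Q' = 2πk·ΔT/ln(r₂/r₁) = 2π × 37.2 × 22.63 / ln(0.0244/0.0203) = 28800 W/m

Q' = 28.8 kW/m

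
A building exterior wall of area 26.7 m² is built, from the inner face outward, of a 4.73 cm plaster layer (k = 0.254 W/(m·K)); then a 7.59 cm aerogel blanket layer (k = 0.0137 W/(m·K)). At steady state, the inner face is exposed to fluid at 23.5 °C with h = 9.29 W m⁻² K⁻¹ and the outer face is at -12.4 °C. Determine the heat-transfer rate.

Resistance network (inner→outer):
  R_conv,in = 1/(hA) = 1/(9.29·26.7) = 0.004032 K/W
  R_plaster = L/(kA) = 0.0473/(0.254·26.7) = 0.006975 K/W
  R_aerogel blanket = L/(kA) = 0.0759/(0.0137·26.7) = 0.2075 K/W
ΣR = 0.004032 + 0.006975 + 0.2075 = 0.2185 K/W
Q = ΔT/ΣR = (23.5 °C − -12.4 °C)/0.2185 = 164 W

Q = 164 W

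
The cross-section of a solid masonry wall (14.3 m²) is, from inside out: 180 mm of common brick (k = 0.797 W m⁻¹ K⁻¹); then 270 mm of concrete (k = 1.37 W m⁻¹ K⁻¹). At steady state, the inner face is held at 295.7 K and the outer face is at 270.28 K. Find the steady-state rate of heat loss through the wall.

Resistance network (inner→outer):
  R_common brick = L/(kA) = 0.180/(0.797·14.3) = 0.01579 K/W
  R_concrete = L/(kA) = 0.270/(1.37·14.3) = 0.01378 K/W
ΣR = 0.01579 + 0.01378 = 0.02957 K/W
Q = ΔT/ΣR = (295.7 K − 270.28 K)/0.02957 = 860 W

Q = 860 W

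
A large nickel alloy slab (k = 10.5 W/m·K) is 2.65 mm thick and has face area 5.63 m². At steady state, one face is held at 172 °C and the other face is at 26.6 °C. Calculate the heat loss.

Q = 3240 kW

Q = kA·ΔT/L = 10.5 × 5.63 × |172 °C − 26.6 °C| / 0.00265 = 3.24×10^6 W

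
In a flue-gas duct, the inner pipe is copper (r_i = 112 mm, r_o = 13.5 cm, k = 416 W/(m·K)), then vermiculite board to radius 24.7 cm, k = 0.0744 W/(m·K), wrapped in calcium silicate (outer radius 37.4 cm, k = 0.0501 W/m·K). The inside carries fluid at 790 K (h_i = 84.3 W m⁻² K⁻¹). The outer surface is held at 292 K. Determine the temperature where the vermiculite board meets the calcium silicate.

Resistance network (inner→outer):
  R'_conv,in = 1/(2πr h) = 1/(2π·0.112·84.3) = 0.01686 m·K/W
  R'_copper = ln(0.135/0.112)/(2πk) = 0.1868/(2π·416) = 7.146×10^-5 m·K/W
  R'_vermiculite board = ln(0.247/0.135)/(2πk) = 0.6041/(2π·0.0744) = 1.292 m·K/W
  R'_calcium silicate = ln(0.374/0.247)/(2πk) = 0.4149/(2π·0.0501) = 1.318 m·K/W
ΣR = 0.01686 + 7.146×10^-5 + 1.292 + 1.318 = 2.627 m·K/W
Q' = ΔT/ΣR = (790 K − 292 K)/2.627 = 189.6 W/m
From the inner boundary to the vermiculite board/calcium silicate interface, ΣR_partial = 1.309 m·K/W.
T_interface = T_in − Q'·ΣR_partial = 790 K − (189.6)(1.309) = 542 K

T = 542 K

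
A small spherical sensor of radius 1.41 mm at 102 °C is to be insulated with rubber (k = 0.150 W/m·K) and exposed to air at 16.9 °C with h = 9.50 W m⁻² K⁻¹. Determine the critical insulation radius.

r_cr = 3.16 cm

For a sphere, r_cr = 2k_ins/h = 2·0.150/9.50 = 0.0316 m = 3.16 cm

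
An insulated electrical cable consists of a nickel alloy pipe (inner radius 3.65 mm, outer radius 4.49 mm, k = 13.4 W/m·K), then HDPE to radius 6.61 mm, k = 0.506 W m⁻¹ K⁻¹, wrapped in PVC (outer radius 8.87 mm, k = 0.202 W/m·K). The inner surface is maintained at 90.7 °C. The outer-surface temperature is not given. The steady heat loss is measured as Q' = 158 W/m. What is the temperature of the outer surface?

Sum the resistances:
  R'_nickel alloy = ln(0.00449/0.00365)/(2πk) = 0.2071/(2π·13.4) = 0.002460 m·K/W
  R'_HDPE = ln(0.00661/0.00449)/(2πk) = 0.3867/(2π·0.506) = 0.1216 m·K/W
  R'_PVC = ln(0.00887/0.00661)/(2πk) = 0.2941/(2π·0.202) = 0.2317 m·K/W
ΣR = 0.3558 m·K/W
ΔT = Q'·ΣR = 158 × 0.3558 = 56.22 K
Heat flows outward, so T_out = T_in − ΔT = 90.7 − 56.22 = 34.5 °C

T_out = 34.5 °C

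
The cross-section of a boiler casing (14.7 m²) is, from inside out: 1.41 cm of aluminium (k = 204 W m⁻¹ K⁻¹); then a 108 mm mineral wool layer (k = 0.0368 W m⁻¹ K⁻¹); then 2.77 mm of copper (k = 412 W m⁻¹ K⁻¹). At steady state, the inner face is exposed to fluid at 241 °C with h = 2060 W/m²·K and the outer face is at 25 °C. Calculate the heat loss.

Q = 1080 W

Resistance network (inner→outer):
  R_conv,in = 1/(hA) = 1/(2060·14.7) = 3.302×10^-5 K/W
  R_aluminium = L/(kA) = 0.0141/(204·14.7) = 4.702×10^-6 K/W
  R_mineral wool = L/(kA) = 0.108/(0.0368·14.7) = 0.1996 K/W
  R_copper = L/(kA) = 0.00277/(412·14.7) = 4.574×10^-7 K/W
ΣR = 3.302×10^-5 + 4.702×10^-6 + 0.1996 + 4.574×10^-7 = 0.1996 K/W
Q = ΔT/ΣR = (241 °C − 25 °C)/0.1996 = 1080 W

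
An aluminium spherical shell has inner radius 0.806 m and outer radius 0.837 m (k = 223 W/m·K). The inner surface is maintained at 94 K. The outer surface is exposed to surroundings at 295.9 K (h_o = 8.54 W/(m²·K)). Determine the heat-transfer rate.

Q = 15.2 kW

Resistance network (inner→outer):
  R_aluminium = (1/0.806 − 1/0.837)/(4πk) = 0.04595/(4π·223) = 1.640×10^-5 K/W
  R_conv,out = 1/(4πr²h) = 1/(4π·0.837²·8.54) = 0.01330 K/W
ΣR = 1.640×10^-5 + 0.01330 = 0.01332 K/W
Q = ΔT/ΣR = (94 K − 295.9 K)/0.01332 = -15200 W
(Negative Q ⇒ heat flows inward; heat gain = 15200 W.)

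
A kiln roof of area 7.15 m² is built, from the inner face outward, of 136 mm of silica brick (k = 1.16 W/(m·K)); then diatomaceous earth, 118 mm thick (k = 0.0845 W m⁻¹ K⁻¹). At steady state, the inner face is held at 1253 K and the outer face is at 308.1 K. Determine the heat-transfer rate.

Q = 4460 W

Series thermal resistances, inner to outer:
  R_silica brick = L/(kA) = 0.136/(1.16·7.15) = 0.01640 K/W
  R_diatomaceous earth = L/(kA) = 0.118/(0.0845·7.15) = 0.1953 K/W
ΣR = 0.01640 + 0.1953 = 0.2117 K/W
Q = ΔT/ΣR = (1253 K − 308.1 K)/0.2117 = 4460 W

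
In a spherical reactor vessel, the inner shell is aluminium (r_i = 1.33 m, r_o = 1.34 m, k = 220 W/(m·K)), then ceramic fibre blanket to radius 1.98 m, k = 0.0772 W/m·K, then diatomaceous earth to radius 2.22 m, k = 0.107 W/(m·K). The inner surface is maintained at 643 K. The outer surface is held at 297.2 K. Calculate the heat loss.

Q = 1200 W

Series thermal resistances, inner to outer:
  R_aluminium = (1/1.33 − 1/1.34)/(4πk) = 0.005611/(4π·220) = 2.030×10^-6 K/W
  R_ceramic fibre blanket = (1/1.34 − 1/1.98)/(4πk) = 0.2412/(4π·0.0772) = 0.2486 K/W
  R_diatomaceous earth = (1/1.98 − 1/2.22)/(4πk) = 0.05460/(4π·0.107) = 0.04061 K/W
ΣR = 2.030×10^-6 + 0.2486 + 0.04061 = 0.2892 K/W
Q = ΔT/ΣR = (643 K − 297.2 K)/0.2892 = 1200 W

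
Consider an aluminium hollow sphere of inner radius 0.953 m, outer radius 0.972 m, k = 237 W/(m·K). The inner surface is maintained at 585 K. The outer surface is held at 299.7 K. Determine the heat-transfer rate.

Q = 4πk·ΔT/(1/r₁ − 1/r₂) = 4π × 237 × 285.3 / (1/0.953 − 1/0.972) = 4.14×10^7 W

Q = 41400 kW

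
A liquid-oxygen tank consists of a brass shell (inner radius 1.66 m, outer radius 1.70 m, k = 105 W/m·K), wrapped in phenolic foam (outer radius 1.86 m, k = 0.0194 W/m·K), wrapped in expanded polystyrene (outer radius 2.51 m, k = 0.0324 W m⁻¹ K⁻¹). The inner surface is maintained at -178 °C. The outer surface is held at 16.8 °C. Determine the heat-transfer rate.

Q = 354 W

Treat each layer as a resistance in series:
  R_brass = (1/1.66 − 1/1.70)/(4πk) = 0.01417/(4π·105) = 1.074×10^-5 K/W
  R_phenolic foam = (1/1.70 − 1/1.86)/(4πk) = 0.05060/(4π·0.0194) = 0.2076 K/W
  R_expanded polystyrene = (1/1.86 − 1/2.51)/(4πk) = 0.1392/(4π·0.0324) = 0.3420 K/W
ΣR = 1.074×10^-5 + 0.2076 + 0.3420 = 0.5496 K/W
Q = ΔT/ΣR = (-178 °C − 16.8 °C)/0.5496 = -354 W
(Negative Q ⇒ heat flows inward; heat gain = 354 W.)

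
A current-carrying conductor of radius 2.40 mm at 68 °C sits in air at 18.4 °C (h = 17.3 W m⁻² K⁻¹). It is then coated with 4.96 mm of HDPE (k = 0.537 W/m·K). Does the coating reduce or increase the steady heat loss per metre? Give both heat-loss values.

Critical radius for a cylinder: r_cr = k/h = 0.0310 m = 3.10 cm.
Outer radius after coating: r₂ = 0.00240 + 0.00496 = 0.00736 m.
Since r₁ < r_cr and r₂ ≤ r_cr, the coating moves toward the maximum at r_cr — heat loss rises.
Bare: R = 1/(2πr₁h) = 3.833 m·K/W; Q = 49.6/3.833 = 12.9 W/m.
Coated: R = R_cond + R_conv = 1.582 m·K/W; Q = 49.6/1.582 = 31.4 W/m.

increases: 12.9 → 31.4 W/m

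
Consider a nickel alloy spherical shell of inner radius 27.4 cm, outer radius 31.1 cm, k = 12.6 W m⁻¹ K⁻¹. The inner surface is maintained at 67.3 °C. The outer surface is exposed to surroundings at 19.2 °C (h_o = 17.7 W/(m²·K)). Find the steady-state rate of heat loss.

Resistance network (inner→outer):
  R_nickel alloy = (1/0.274 − 1/0.311)/(4πk) = 0.4342/(4π·12.6) = 0.002742 K/W
  R_conv,out = 1/(4πr²h) = 1/(4π·0.311²·17.7) = 0.04648 K/W
ΣR = 0.002742 + 0.04648 = 0.04922 K/W
Q = ΔT/ΣR = (67.3 °C − 19.2 °C)/0.04922 = 977 W

Q = 977 W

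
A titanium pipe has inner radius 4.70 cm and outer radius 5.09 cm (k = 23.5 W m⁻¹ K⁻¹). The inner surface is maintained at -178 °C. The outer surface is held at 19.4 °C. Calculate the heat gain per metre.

Q' = 2πk·ΔT/ln(r₂/r₁) = 2π × 23.5 × 197.4 / ln(0.0509/0.0470) = 3.66×10^5 W/m

Q' = 3.66×10^5 W/m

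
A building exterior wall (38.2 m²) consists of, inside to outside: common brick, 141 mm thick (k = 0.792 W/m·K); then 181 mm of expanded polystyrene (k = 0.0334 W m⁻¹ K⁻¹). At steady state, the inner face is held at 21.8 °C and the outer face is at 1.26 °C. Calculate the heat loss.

Q = 140 W

Resistance network (inner→outer):
  R_common brick = L/(kA) = 0.141/(0.792·38.2) = 0.004660 K/W
  R_expanded polystyrene = L/(kA) = 0.181/(0.0334·38.2) = 0.1419 K/W
ΣR = 0.004660 + 0.1419 = 0.1466 K/W
Q = ΔT/ΣR = (21.8 °C − 1.26 °C)/0.1466 = 140 W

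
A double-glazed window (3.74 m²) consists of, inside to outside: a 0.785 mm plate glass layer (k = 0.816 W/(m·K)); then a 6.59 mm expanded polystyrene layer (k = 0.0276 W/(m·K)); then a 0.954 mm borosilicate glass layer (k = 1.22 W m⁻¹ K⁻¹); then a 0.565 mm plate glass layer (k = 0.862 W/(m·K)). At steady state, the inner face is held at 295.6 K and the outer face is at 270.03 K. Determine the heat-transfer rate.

Q = 397 W

Resistance network (inner→outer):
  R_plate glass = L/(kA) = 7.85×10^-4/(0.816·3.74) = 2.572×10^-4 K/W
  R_expanded polystyrene = L/(kA) = 0.00659/(0.0276·3.74) = 0.06384 K/W
  R_borosilicate glass = L/(kA) = 9.54×10^-4/(1.22·3.74) = 2.091×10^-4 K/W
  R_plate glass = L/(kA) = 5.65×10^-4/(0.862·3.74) = 1.753×10^-4 K/W
ΣR = 2.572×10^-4 + 0.06384 + 2.091×10^-4 + 1.753×10^-4 = 0.06448 K/W
Q = ΔT/ΣR = (295.6 K − 270.03 K)/0.06448 = 397 W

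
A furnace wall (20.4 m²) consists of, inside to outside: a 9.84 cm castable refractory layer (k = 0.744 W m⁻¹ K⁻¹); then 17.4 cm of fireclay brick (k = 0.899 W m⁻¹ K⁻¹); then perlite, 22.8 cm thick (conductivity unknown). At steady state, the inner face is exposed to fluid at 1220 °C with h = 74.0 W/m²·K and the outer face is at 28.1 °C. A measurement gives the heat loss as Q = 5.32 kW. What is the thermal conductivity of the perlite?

ΣR = ΔT/Q = |1220 − 28.1|/5320 = 0.2240 K/W
Known resistances:
  R_conv,in = 1/(hA) = 1/(74.0·20.4) = 6.624×10^-4 K/W
  R_castable refractory = L/(kA) = 0.0984/(0.744·20.4) = 0.006483 K/W
  R_fireclay brick = L/(kA) = 0.174/(0.899·20.4) = 0.009488 K/W
R_perlite = ΣR − ΣR_known = 0.2240 − 0.01663 = 0.2074 K/W
L/(kA) = 0.2074 ⇒ k = 0.228/(0.2074·20.4) = 0.0539 W/m·K

k = 0.0539 W/m·K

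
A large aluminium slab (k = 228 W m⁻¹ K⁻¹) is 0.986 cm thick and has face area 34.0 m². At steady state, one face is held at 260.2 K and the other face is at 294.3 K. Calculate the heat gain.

Q = 26800 kW

Q = kA·ΔT/L = 228 × 34.0 × |260.2 K − 294.3 K| / 0.00986 = 2.68×10^7 W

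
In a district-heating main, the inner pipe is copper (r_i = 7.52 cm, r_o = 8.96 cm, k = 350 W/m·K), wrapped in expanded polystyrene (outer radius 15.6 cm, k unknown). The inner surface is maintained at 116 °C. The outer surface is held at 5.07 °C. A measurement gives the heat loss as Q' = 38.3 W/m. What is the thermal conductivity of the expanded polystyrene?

k = 0.0305 W/m·K

ΣR = ΔT/Q' = |116 − 5.07|/38.3 = 2.896 m·K/W
Known resistances:
  R'_copper = ln(0.0896/0.0752)/(2πk) = 0.1752/(2π·350) = 7.967×10^-5 m·K/W
R_expanded polystyrene = ΣR − ΣR_known = 2.896 − 7.967×10^-5 = 2.896 m·K/W
ln(r₂/r₁)/(2πk) = 2.896 ⇒ k = 0.5545/(2π·2.896) = 0.0305 W/m·K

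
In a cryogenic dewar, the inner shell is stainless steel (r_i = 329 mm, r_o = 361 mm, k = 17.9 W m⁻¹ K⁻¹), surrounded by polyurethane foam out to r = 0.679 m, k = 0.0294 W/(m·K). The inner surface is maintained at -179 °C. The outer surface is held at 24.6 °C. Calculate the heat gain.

Q = 58.0 W

Series thermal resistances, inner to outer:
  R_stainless steel = (1/0.329 − 1/0.361)/(4πk) = 0.2694/(4π·17.9) = 0.001198 K/W
  R_polyurethane foam = (1/0.361 − 1/0.679)/(4πk) = 1.297/(4π·0.0294) = 3.512 K/W
ΣR = 0.001198 + 3.512 = 3.513 K/W
Q = ΔT/ΣR = (-179 °C − 24.6 °C)/3.513 = -58.0 W
(Negative Q ⇒ heat flows inward; heat gain = 58.0 W.)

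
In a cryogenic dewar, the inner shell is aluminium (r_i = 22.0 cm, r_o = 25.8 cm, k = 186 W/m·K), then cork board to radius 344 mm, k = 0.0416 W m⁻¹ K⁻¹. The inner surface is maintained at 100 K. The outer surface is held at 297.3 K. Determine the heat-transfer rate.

Q = 106 W

Resistance network (inner→outer):
  R_aluminium = (1/0.220 − 1/0.258)/(4πk) = 0.6695/(4π·186) = 2.864×10^-4 K/W
  R_cork board = (1/0.258 − 1/0.344)/(4πk) = 0.9690/(4π·0.0416) = 1.854 K/W
ΣR = 2.864×10^-4 + 1.854 = 1.854 K/W
Q = ΔT/ΣR = (100 K − 297.3 K)/1.854 = -106 W
(Negative Q ⇒ heat flows inward; heat gain = 106 W.)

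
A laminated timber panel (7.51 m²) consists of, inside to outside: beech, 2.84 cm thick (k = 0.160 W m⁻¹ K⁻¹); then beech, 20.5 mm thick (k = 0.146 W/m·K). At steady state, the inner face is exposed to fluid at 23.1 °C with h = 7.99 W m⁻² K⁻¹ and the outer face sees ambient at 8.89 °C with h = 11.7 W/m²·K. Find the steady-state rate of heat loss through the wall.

Q = 202 W

Treat each layer as a resistance in series:
  R_conv,in = 1/(hA) = 1/(7.99·7.51) = 0.01667 K/W
  R_beech = L/(kA) = 0.0284/(0.160·7.51) = 0.02364 K/W
  R_beech = L/(kA) = 0.0205/(0.146·7.51) = 0.01870 K/W
  R_conv,out = 1/(hA) = 1/(11.7·7.51) = 0.01138 K/W
ΣR = 0.01667 + 0.02364 + 0.01870 + 0.01138 = 0.07039 K/W
Q = ΔT/ΣR = (23.1 °C − 8.89 °C)/0.07039 = 202 W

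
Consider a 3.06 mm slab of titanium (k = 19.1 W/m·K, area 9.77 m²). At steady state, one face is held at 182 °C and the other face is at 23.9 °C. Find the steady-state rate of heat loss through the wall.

Q = kA·ΔT/L = 19.1 × 9.77 × |182 °C − 23.9 °C| / 0.00306 = 9.64×10^6 W

Q = 9640 kW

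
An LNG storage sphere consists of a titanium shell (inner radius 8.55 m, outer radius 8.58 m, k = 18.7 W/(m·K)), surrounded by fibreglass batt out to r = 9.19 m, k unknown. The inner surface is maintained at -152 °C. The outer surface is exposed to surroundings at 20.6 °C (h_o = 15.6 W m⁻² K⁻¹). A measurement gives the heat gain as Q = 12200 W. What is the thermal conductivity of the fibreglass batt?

k = 0.0437 W/m·K

ΣR = ΔT/Q = |-152 − 20.6|/12200 = 0.01415 K/W
Known resistances:
  R_titanium = (1/8.55 − 1/8.58)/(4πk) = 4.089×10^-4/(4π·18.7) = 1.740×10^-6 K/W
  R_conv,out = 1/(4πr²h) = 1/(4π·9.19²·15.6) = 6.040×10^-5 K/W
R_fibreglass batt = ΣR − ΣR_known = 0.01415 − 6.214×10^-5 = 0.01409 K/W
(1/r₁−1/r₂)/(4πk) = 0.01409 ⇒ k = 0.007736/(4π·0.01409) = 0.0437 W/m·K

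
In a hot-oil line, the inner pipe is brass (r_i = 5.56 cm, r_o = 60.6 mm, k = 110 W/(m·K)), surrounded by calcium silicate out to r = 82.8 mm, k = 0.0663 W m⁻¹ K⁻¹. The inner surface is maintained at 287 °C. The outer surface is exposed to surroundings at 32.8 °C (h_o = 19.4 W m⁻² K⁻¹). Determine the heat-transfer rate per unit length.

Resistance network (inner→outer):
  R'_brass = ln(0.0606/0.0556)/(2πk) = 0.08611/(2π·110) = 1.246×10^-4 m·K/W
  R'_calcium silicate = ln(0.0828/0.0606)/(2πk) = 0.3121/(2π·0.0663) = 0.7493 m·K/W
  R'_conv,out = 1/(2πr h) = 1/(2π·0.0828·19.4) = 0.09908 m·K/W
ΣR = 1.246×10^-4 + 0.7493 + 0.09908 = 0.8485 m·K/W
Q' = ΔT/ΣR = (287 °C − 32.8 °C)/0.8485 = 300 W/m

Q' = 300 W/m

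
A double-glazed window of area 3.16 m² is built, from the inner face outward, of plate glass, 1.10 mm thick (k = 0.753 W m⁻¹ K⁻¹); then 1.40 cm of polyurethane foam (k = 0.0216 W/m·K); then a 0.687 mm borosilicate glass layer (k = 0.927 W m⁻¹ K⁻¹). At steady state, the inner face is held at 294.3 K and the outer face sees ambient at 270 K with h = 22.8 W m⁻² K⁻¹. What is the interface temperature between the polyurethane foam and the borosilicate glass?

Series thermal resistances, inner to outer:
  R_plate glass = L/(kA) = 0.00110/(0.753·3.16) = 4.623×10^-4 K/W
  R_polyurethane foam = L/(kA) = 0.0140/(0.0216·3.16) = 0.2051 K/W
  R_borosilicate glass = L/(kA) = 6.87×10^-4/(0.927·3.16) = 2.345×10^-4 K/W
  R_conv,out = 1/(hA) = 1/(22.8·3.16) = 0.01388 K/W
ΣR = 4.623×10^-4 + 0.2051 + 2.345×10^-4 + 0.01388 = 0.2197 K/W
Q = ΔT/ΣR = (294.3 K − 270 K)/0.2197 = 110.6 W
From the inner boundary to the polyurethane foam/borosilicate glass interface, ΣR_partial = 0.2056 K/W.
T_interface = T_in − Q·ΣR_partial = 294.3 K − (110.6)(0.2056) = 271.56 K

T = 271.56 K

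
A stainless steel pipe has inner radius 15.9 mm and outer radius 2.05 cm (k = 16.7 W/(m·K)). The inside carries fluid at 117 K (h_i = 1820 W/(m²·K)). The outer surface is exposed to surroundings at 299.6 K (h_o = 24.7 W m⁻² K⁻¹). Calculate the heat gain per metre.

Treat each layer as a resistance in series:
  R'_conv,in = 1/(2πr h) = 1/(2π·0.0159·1820) = 0.005500 m·K/W
  R'_stainless steel = ln(0.0205/0.0159)/(2πk) = 0.2541/(2π·16.7) = 0.002422 m·K/W
  R'_conv,out = 1/(2πr h) = 1/(2π·0.0205·24.7) = 0.3143 m·K/W
ΣR = 0.005500 + 0.002422 + 0.3143 = 0.3222 m·K/W
Q' = ΔT/ΣR = (117 K − 299.6 K)/0.3222 = -567 W/m
(Negative Q' ⇒ heat flows inward; heat gain = 567 W/m.)

Q' = 567 W/m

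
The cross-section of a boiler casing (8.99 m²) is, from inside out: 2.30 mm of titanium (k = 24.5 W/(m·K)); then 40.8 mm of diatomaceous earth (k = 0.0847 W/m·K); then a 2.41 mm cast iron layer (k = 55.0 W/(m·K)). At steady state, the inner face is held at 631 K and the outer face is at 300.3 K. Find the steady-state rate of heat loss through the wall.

Q = 6.17 kW

Treat each layer as a resistance in series:
  R_titanium = L/(kA) = 0.00230/(24.5·8.99) = 1.044×10^-5 K/W
  R_diatomaceous earth = L/(kA) = 0.0408/(0.0847·8.99) = 0.05358 K/W
  R_cast iron = L/(kA) = 0.00241/(55.0·8.99) = 4.874×10^-6 K/W
ΣR = 1.044×10^-5 + 0.05358 + 4.874×10^-6 = 0.05360 K/W
Q = ΔT/ΣR = (631 K − 300.3 K)/0.05360 = 6170 W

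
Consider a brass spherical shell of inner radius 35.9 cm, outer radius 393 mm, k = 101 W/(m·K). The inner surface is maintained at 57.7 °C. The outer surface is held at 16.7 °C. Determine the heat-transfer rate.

Q = 4πk·ΔT/(1/r₁ − 1/r₂) = 4π × 101 × 41 / (1/0.359 − 1/0.393) = 2.16×10^5 W

Q = 216 kW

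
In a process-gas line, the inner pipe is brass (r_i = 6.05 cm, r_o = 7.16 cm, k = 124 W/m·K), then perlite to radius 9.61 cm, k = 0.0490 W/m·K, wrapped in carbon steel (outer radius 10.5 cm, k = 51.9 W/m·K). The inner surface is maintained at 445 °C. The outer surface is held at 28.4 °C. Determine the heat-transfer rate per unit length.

Q' = 436 W/m

Resistance network (inner→outer):
  R'_brass = ln(0.0716/0.0605)/(2πk) = 0.1685/(2π·124) = 2.162×10^-4 m·K/W
  R'_perlite = ln(0.0961/0.0716)/(2πk) = 0.2943/(2π·0.0490) = 0.9559 m·K/W
  R'_carbon steel = ln(0.105/0.0961)/(2πk) = 0.08857/(2π·51.9) = 2.716×10^-4 m·K/W
ΣR = 2.162×10^-4 + 0.9559 + 2.716×10^-4 = 0.9564 m·K/W
Q' = ΔT/ΣR = (445 °C − 28.4 °C)/0.9564 = 436 W/m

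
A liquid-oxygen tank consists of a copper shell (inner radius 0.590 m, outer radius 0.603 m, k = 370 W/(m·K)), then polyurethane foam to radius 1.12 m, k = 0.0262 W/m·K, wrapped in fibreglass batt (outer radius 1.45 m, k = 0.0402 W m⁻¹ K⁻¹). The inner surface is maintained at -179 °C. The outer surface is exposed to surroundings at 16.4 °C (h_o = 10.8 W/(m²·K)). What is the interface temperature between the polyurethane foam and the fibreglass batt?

T = -12.6 °C

Series thermal resistances, inner to outer:
  R_copper = (1/0.590 − 1/0.603)/(4πk) = 0.03654/(4π·370) = 7.859×10^-6 K/W
  R_polyurethane foam = (1/0.603 − 1/1.12)/(4πk) = 0.7655/(4π·0.0262) = 2.325 K/W
  R_fibreglass batt = (1/1.12 − 1/1.45)/(4πk) = 0.2032/(4π·0.0402) = 0.4022 K/W
  R_conv,out = 1/(4πr²h) = 1/(4π·1.45²·10.8) = 0.003505 K/W
ΣR = 7.859×10^-6 + 2.325 + 0.4022 + 0.003505 = 2.731 K/W
Q = ΔT/ΣR = (-179 °C − 16.4 °C)/2.731 = -71.55 W
From the inner boundary to the polyurethane foam/fibreglass batt interface, ΣR_partial = 2.325 K/W.
T_interface = T_in − Q·ΣR_partial = -179 °C − (-71.55)(2.325) = -12.6 °C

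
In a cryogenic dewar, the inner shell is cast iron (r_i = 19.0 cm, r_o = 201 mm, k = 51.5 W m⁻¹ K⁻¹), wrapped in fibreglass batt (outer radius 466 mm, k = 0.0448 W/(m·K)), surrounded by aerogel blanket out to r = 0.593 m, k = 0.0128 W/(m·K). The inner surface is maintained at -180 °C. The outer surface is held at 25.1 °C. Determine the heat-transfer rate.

Resistance network (inner→outer):
  R_cast iron = (1/0.190 − 1/0.201)/(4πk) = 0.2880/(4π·51.5) = 4.451×10^-4 K/W
  R_fibreglass batt = (1/0.201 − 1/0.466)/(4πk) = 2.829/(4π·0.0448) = 5.025 K/W
  R_aerogel blanket = (1/0.466 − 1/0.593)/(4πk) = 0.4596/(4π·0.0128) = 2.857 K/W
ΣR = 4.451×10^-4 + 5.025 + 2.857 = 7.882 K/W
Q = ΔT/ΣR = (-180 °C − 25.1 °C)/7.882 = -26.0 W
(Negative Q ⇒ heat flows inward; heat gain = 26.0 W.)

Q = 26.0 W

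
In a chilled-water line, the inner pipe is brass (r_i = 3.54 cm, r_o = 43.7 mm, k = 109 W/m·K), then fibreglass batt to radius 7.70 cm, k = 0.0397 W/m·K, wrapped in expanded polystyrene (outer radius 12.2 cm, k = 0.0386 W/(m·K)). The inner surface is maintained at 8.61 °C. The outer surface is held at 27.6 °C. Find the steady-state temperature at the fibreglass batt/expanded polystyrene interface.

Resistance network (inner→outer):
  R'_brass = ln(0.0437/0.0354)/(2πk) = 0.2106/(2π·109) = 3.076×10^-4 m·K/W
  R'_fibreglass batt = ln(0.0770/0.0437)/(2πk) = 0.5665/(2π·0.0397) = 2.271 m·K/W
  R'_expanded polystyrene = ln(0.122/0.0770)/(2πk) = 0.4602/(2π·0.0386) = 1.898 m·K/W
ΣR = 3.076×10^-4 + 2.271 + 1.898 = 4.169 m·K/W
Q' = ΔT/ΣR = (8.61 °C − 27.6 °C)/4.169 = -4.555 W/m
From the inner boundary to the fibreglass batt/expanded polystyrene interface, ΣR_partial = 2.271 m·K/W.
T_interface = T_in − Q'·ΣR_partial = 8.61 °C − (-4.555)(2.271) = 19.0 °C

T = 19.0 °C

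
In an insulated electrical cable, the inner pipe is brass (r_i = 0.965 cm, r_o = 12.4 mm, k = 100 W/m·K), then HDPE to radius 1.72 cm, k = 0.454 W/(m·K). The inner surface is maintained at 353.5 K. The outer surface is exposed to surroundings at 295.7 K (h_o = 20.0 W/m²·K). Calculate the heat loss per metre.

Q' = 100 W/m

Resistance network (inner→outer):
  R'_brass = ln(0.0124/0.00965)/(2πk) = 0.2507/(2π·100) = 3.991×10^-4 m·K/W
  R'_HDPE = ln(0.0172/0.0124)/(2πk) = 0.3272/(2π·0.454) = 0.1147 m·K/W
  R'_conv,out = 1/(2πr h) = 1/(2π·0.0172·20.0) = 0.4627 m·K/W
ΣR = 3.991×10^-4 + 0.1147 + 0.4627 = 0.5778 m·K/W
Q' = ΔT/ΣR = (353.5 K − 295.7 K)/0.5778 = 100 W/m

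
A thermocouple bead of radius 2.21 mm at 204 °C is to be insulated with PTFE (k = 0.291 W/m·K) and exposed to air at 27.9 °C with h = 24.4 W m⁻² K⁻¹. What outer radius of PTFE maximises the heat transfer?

r_cr = 2.39 cm

For a sphere, r_cr = 2k_ins/h = 2·0.291/24.4 = 0.0239 m = 2.39 cm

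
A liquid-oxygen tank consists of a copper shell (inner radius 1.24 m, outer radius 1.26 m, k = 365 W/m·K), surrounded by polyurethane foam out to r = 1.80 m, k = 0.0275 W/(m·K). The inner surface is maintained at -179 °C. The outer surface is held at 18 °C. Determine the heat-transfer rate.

Resistance network (inner→outer):
  R_copper = (1/1.24 − 1/1.26)/(4πk) = 0.01280/(4π·365) = 2.791×10^-6 K/W
  R_polyurethane foam = (1/1.26 − 1/1.80)/(4πk) = 0.2381/(4π·0.0275) = 0.6890 K/W
ΣR = 2.791×10^-6 + 0.6890 = 0.6890 K/W
Q = ΔT/ΣR = (-179 °C − 18 °C)/0.6890 = -286 W
(Negative Q ⇒ heat flows inward; heat gain = 286 W.)

Q = 286 W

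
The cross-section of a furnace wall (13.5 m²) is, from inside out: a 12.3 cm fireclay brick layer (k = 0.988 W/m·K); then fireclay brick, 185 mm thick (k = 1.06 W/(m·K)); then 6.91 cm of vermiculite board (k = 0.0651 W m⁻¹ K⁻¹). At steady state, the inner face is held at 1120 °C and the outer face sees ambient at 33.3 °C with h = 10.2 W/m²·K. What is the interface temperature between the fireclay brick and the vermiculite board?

Resistance network (inner→outer):
  R_fireclay brick = L/(kA) = 0.123/(0.988·13.5) = 0.009222 K/W
  R_fireclay brick = L/(kA) = 0.185/(1.06·13.5) = 0.01293 K/W
  R_vermiculite board = L/(kA) = 0.0691/(0.0651·13.5) = 0.07863 K/W
  R_conv,out = 1/(hA) = 1/(10.2·13.5) = 0.007262 K/W
ΣR = 0.009222 + 0.01293 + 0.07863 + 0.007262 = 0.1080 K/W
Q = ΔT/ΣR = (1120 °C − 33.3 °C)/0.1080 = 10060 W
From the inner boundary to the fireclay brick/vermiculite board interface, ΣR_partial = 0.02215 K/W.
T_interface = T_in − Q·ΣR_partial = 1120 °C − (10060)(0.02215) = 897 °C

T = 897 °C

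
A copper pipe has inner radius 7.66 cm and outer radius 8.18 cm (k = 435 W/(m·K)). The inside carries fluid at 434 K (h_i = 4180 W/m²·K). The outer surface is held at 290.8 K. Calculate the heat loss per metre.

Resistance network (inner→outer):
  R'_conv,in = 1/(2πr h) = 1/(2π·0.0766·4180) = 4.971×10^-4 m·K/W
  R'_copper = ln(0.0818/0.0766)/(2πk) = 0.06568/(2π·435) = 2.403×10^-5 m·K/W
ΣR = 4.971×10^-4 + 2.403×10^-5 = 5.211×10^-4 m·K/W
Q' = ΔT/ΣR = (434 K − 290.8 K)/5.211×10^-4 = 2.75×10^5 W/m

Q' = 275 kW/m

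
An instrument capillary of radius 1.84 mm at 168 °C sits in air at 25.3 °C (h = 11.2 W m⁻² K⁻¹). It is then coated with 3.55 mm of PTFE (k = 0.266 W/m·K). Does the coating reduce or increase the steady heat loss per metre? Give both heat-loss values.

Critical radius for a cylinder: r_cr = k/h = 0.0238 m = 2.38 cm.
Outer radius after coating: r₂ = 0.00184 + 0.00355 = 0.00539 m.
Since r₁ < r_cr and r₂ ≤ r_cr, the coating moves toward the maximum at r_cr — heat loss rises.
Bare: R = 1/(2πr₁h) = 7.723 m·K/W; Q = 142.7/7.723 = 18.5 W/m.
Coated: R = R_cond + R_conv = 3.279 m·K/W; Q = 142.7/3.279 = 43.5 W/m.

increases: 18.5 → 43.5 W/m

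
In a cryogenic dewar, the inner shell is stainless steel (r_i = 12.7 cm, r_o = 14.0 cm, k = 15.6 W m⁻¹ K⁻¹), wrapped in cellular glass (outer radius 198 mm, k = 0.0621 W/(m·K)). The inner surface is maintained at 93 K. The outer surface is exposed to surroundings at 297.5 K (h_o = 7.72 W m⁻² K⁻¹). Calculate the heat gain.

Q = 69.4 W

Treat each layer as a resistance in series:
  R_stainless steel = (1/0.127 − 1/0.140)/(4πk) = 0.7312/(4π·15.6) = 0.003730 K/W
  R_cellular glass = (1/0.140 − 1/0.198)/(4πk) = 2.092/(4π·0.0621) = 2.681 K/W
  R_conv,out = 1/(4πr²h) = 1/(4π·0.198²·7.72) = 0.2629 K/W
ΣR = 0.003730 + 2.681 + 0.2629 = 2.948 K/W
Q = ΔT/ΣR = (93 K − 297.5 K)/2.948 = -69.4 W
(Negative Q ⇒ heat flows inward; heat gain = 69.4 W.)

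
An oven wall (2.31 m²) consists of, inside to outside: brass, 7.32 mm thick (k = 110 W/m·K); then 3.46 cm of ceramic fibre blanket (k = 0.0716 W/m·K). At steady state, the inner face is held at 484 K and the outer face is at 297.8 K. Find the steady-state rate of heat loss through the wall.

Q = 890 W

Series thermal resistances, inner to outer:
  R_brass = L/(kA) = 0.00732/(110·2.31) = 2.881×10^-5 K/W
  R_ceramic fibre blanket = L/(kA) = 0.0346/(0.0716·2.31) = 0.2092 K/W
ΣR = 2.881×10^-5 + 0.2092 = 0.2092 K/W
Q = ΔT/ΣR = (484 K − 297.8 K)/0.2092 = 890 W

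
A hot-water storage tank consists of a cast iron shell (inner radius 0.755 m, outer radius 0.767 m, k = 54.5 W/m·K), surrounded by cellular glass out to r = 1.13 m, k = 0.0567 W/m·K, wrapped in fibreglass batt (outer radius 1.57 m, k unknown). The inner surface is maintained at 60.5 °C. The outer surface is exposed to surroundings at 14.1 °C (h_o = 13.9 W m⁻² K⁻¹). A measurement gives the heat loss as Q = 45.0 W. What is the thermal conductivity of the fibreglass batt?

ΣR = ΔT/Q = |60.5 − 14.1|/45.0 = 1.031 K/W
Known resistances:
  R_cast iron = (1/0.755 − 1/0.767)/(4πk) = 0.02072/(4π·54.5) = 3.026×10^-5 K/W
  R_cellular glass = (1/0.767 − 1/1.13)/(4πk) = 0.4188/(4π·0.0567) = 0.5878 K/W
  R_conv,out = 1/(4πr²h) = 1/(4π·1.57²·13.9) = 0.002323 K/W
R_fibreglass batt = ΣR − ΣR_known = 1.031 − 0.5902 = 0.4408 K/W
(1/r₁−1/r₂)/(4πk) = 0.4408 ⇒ k = 0.2480/(4π·0.4408) = 0.0448 W/m·K

k = 0.0448 W/m·K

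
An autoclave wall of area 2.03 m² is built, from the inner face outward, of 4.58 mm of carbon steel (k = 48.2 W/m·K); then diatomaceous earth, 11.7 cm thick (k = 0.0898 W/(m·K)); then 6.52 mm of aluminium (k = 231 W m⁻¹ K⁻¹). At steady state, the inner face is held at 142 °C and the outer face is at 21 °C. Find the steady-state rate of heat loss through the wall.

Treat each layer as a resistance in series:
  R_carbon steel = L/(kA) = 0.00458/(48.2·2.03) = 4.681×10^-5 K/W
  R_diatomaceous earth = L/(kA) = 0.117/(0.0898·2.03) = 0.6418 K/W
  R_aluminium = L/(kA) = 0.00652/(231·2.03) = 1.390×10^-5 K/W
ΣR = 4.681×10^-5 + 0.6418 + 1.390×10^-5 = 0.6419 K/W
Q = ΔT/ΣR = (142 °C − 21 °C)/0.6419 = 189 W

Q = 189 W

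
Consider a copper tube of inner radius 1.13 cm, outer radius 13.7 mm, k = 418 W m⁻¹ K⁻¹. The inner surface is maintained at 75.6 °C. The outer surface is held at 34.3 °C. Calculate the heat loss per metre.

Q' = 2πk·ΔT/ln(r₂/r₁) = 2π × 418 × 41.3 / ln(0.0137/0.0113) = 5.63×10^5 W/m

Q' = 563 kW/m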